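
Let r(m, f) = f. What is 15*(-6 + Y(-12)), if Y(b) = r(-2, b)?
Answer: -270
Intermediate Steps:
Y(b) = b
15*(-6 + Y(-12)) = 15*(-6 - 12) = 15*(-18) = -270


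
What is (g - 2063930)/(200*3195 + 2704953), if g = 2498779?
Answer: 434849/3343953 ≈ 0.13004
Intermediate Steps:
(g - 2063930)/(200*3195 + 2704953) = (2498779 - 2063930)/(200*3195 + 2704953) = 434849/(639000 + 2704953) = 434849/3343953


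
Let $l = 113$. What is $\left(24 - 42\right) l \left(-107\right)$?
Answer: $217638$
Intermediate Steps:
$\left(24 - 42\right) l \left(-107\right) = \left(24 - 42\right) 113 \left(-107\right) = \left(-18\right) 113 \left(-107\right) = \left(-2034\right) \left(-107\right) = 217638$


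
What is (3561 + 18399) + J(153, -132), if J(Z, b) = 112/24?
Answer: 65894/3 ≈ 21965.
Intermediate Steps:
J(Z, b) = 14/3 (J(Z, b) = 112*(1/24) = 14/3)
(3561 + 18399) + J(153, -132) = (3561 + 18399) + 14/3 = 21960 + 14/3 = 65894/3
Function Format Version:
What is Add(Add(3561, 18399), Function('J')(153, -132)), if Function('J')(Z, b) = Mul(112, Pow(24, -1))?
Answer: Rational(65894, 3) ≈ 21965.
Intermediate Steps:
Function('J')(Z, b) = Rational(14, 3) (Function('J')(Z, b) = Mul(112, Rational(1, 24)) = Rational(14, 3))
Add(Add(3561, 18399), Function('J')(153, -132)) = Add(Add(3561, 18399), Rational(14, 3)) = Add(21960, Rational(14, 3)) = Rational(65894, 3)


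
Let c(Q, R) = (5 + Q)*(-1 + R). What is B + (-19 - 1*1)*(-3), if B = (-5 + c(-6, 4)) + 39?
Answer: 91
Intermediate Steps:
c(Q, R) = (-1 + R)*(5 + Q)
B = 31 (B = (-5 + (-5 - 1*(-6) + 5*4 - 6*4)) + 39 = (-5 + (-5 + 6 + 20 - 24)) + 39 = (-5 - 3) + 39 = -8 + 39 = 31)
B + (-19 - 1*1)*(-3) = 31 + (-19 - 1*1)*(-3) = 31 + (-19 - 1)*(-3) = 31 - 20*(-3) = 31 + 60 = 91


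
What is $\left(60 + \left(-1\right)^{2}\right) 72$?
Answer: $4392$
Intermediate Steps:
$\left(60 + \left(-1\right)^{2}\right) 72 = \left(60 + 1\right) 72 = 61 \cdot 72 = 4392$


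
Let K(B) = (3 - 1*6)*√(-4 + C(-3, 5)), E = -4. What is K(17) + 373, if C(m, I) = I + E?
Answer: 373 - 3*I*√3 ≈ 373.0 - 5.1962*I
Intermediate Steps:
C(m, I) = -4 + I (C(m, I) = I - 4 = -4 + I)
K(B) = -3*I*√3 (K(B) = (3 - 1*6)*√(-4 + (-4 + 5)) = (3 - 6)*√(-4 + 1) = -3*I*√3)
K(17) + 373 = -3*I*√3 + 373 = 373 - 3*I*√3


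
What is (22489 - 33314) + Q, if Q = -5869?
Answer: -16694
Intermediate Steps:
(22489 - 33314) + Q = (22489 - 33314) - 5869 = -10825 - 5869 = -16694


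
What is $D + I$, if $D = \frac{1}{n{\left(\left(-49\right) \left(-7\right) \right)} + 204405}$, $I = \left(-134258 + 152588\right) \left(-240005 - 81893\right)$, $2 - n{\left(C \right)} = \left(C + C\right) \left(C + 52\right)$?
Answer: $- \frac{392747682201421}{66563} \approx -5.9004 \cdot 10^{9}$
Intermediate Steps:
$n{\left(C \right)} = 2 - 2 C \left(52 + C\right)$ ($n{\left(C \right)} = 2 - \left(C + C\right) \left(C + 52\right) = 2 - 2 C \left(52 + C\right)$)
$I = -5900390340$ ($I = 18330 \left(-321898\right) = -5900390340$)
$D = - \frac{1}{66563}$ ($D = \frac{1}{\left(2 - 104 \left(\left(-49\right) \left(-7\right)\right) - 2 \left(\left(-49\right) \left(-7\right)\right)^{2}\right) + 204405} = \frac{1}{\left(2 - 35672 - 2 \cdot 343^{2}\right) + 204405} = \frac{1}{\left(2 - 35672 - 235298\right) + 204405} = \frac{1}{-270968 + 204405} = \frac{1}{-66563} = - \frac{1}{66563} \approx -1.5023 \cdot 10^{-5}$)
$D + I = - \frac{1}{66563} - 5900390340 = - \frac{392747682201421}{66563}$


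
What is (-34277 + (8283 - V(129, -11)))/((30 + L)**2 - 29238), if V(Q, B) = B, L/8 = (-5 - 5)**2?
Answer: -25983/659662 ≈ -0.039388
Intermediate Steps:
L = 800 (L = 8*(-5 - 5)**2 = 8*(-10)**2 = 8*100 = 800)
(-34277 + (8283 - V(129, -11)))/((30 + L)**2 - 29238) = (-34277 + (8283 - 1*(-11)))/((30 + 800)**2 - 29238) = (-34277 + (8283 + 11))/(830**2 - 29238) = (-34277 + 8294)/(688900 - 29238) = -25983/659662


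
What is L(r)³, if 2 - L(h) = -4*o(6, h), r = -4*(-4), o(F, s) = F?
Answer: 17576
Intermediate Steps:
r = 16
L(h) = 26 (L(h) = 2 - (-4)*6 = 2 - 1*(-24) = 2 + 24 = 26)
L(r)³ = 26³ = 17576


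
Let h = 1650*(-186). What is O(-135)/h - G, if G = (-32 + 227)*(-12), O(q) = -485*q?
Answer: 3191469/1364 ≈ 2339.8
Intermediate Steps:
G = -2340 (G = 195*(-12) = -2340)
h = -306900
O(-135)/h - G = -485*(-135)/(-306900) - 1*(-2340) = 65475*(-1/306900) + 2340 = -291/1364 + 2340 = 3191469/1364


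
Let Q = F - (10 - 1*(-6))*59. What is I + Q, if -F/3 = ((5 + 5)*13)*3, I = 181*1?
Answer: -1933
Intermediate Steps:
I = 181
F = -1170 (F = -3*(5 + 5)*13*3 = -3*10*13*3 = -390*3 = -3*390 = -1170)
Q = -2114 (Q = -1170 - (10 - 1*(-6))*59 = -1170 - (10 + 6)*59 = -1170 - 16*59 = -1170 - 1*944 = -1170 - 944 = -2114)
I + Q = 181 - 2114 = -1933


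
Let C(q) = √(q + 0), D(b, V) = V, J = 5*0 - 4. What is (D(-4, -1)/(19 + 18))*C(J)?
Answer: -2*I/37 ≈ -0.054054*I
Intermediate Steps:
J = -4 (J = 0 - 4 = -4)
C(q) = √q
(D(-4, -1)/(19 + 18))*C(J) = (-1/(19 + 18))*√(-4) = (-1/37)*(2*I) = ((1/37)*(-1))*(2*I) = -2*I/37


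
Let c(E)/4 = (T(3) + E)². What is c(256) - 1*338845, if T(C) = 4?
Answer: -68445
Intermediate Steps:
c(E) = 4*(4 + E)²
c(256) - 1*338845 = 4*(4 + 256)² - 1*338845 = 4*260² - 338845 = 4*67600 - 338845 = 270400 - 338845 = -68445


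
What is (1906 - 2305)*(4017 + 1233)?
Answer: -2094750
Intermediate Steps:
(1906 - 2305)*(4017 + 1233) = -399*5250 = -2094750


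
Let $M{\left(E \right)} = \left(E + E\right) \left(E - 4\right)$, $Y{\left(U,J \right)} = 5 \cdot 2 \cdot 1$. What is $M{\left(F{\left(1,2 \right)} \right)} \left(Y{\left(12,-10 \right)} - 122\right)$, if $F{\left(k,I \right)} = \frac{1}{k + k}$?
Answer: $392$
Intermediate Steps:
$F{\left(k,I \right)} = \frac{1}{2 k}$
$Y{\left(U,J \right)} = 10$ ($Y{\left(U,J \right)} = 10 \cdot 1 = 10$)
$M{\left(E \right)} = 2 E \left(-4 + E\right)$
$M{\left(F{\left(1,2 \right)} \right)} \left(Y{\left(12,-10 \right)} - 122\right) = 2 \frac{1}{2 \cdot 1} \left(-4 + \frac{1}{2 \cdot 1}\right) \left(10 - 122\right) = 2 \cdot \frac{1}{2} \cdot 1 \left(-4 + \frac{1}{2} \cdot 1\right) \left(-112\right) = 2 \cdot \frac{1}{2} \left(-4 + \frac{1}{2}\right) \left(-112\right) = 2 \cdot \frac{1}{2} \left(- \frac{7}{2}\right) \left(-112\right) = \left(- \frac{7}{2}\right) \left(-112\right) = 392$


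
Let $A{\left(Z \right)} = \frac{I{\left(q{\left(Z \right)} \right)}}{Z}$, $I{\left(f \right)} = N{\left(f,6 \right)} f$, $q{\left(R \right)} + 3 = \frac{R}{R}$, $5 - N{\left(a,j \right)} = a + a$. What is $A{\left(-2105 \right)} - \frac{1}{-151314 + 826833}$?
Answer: $\frac{12157237}{1421967495} \approx 0.0085496$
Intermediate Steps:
$N{\left(a,j \right)} = 5 - 2 a$ ($N{\left(a,j \right)} = 5 - \left(a + a\right) = 5 - 2 a$)
$q{\left(R \right)} = -2$ ($q{\left(R \right)} = -3 + \frac{R}{R} = -3 + 1 = -2$)
$I{\left(f \right)} = f \left(5 - 2 f\right)$ ($I{\left(f \right)} = \left(5 - 2 f\right) f = f \left(5 - 2 f\right)$)
$A{\left(Z \right)} = - \frac{18}{Z}$ ($A{\left(Z \right)} = \frac{\left(-2\right) \left(5 - -4\right)}{Z} = \frac{\left(-2\right) \left(5 + 4\right)}{Z} = \frac{\left(-2\right) 9}{Z} = - \frac{18}{Z}$)
$A{\left(-2105 \right)} - \frac{1}{-151314 + 826833} = - \frac{18}{-2105} - \frac{1}{-151314 + 826833} = \left(-18\right) \left(- \frac{1}{2105}\right) - \frac{1}{675519} = \frac{18}{2105} - \frac{1}{675519} = \frac{12157237}{1421967495}$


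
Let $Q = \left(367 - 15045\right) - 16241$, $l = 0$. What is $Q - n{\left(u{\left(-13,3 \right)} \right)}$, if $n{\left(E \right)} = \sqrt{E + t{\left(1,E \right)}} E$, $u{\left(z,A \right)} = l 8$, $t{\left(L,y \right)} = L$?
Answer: $-30919$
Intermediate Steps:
$u{\left(z,A \right)} = 0$ ($u{\left(z,A \right)} = 0 \cdot 8 = 0$)
$n{\left(E \right)} = E \sqrt{1 + E}$ ($n{\left(E \right)} = \sqrt{E + 1} E = \sqrt{1 + E} E = E \sqrt{1 + E}$)
$Q = -30919$ ($Q = -14678 - 16241 = -30919$)
$Q - n{\left(u{\left(-13,3 \right)} \right)} = -30919 - 0 \sqrt{1 + 0} = -30919 - 0 \sqrt{1} = -30919 - 0 \cdot 1 = -30919 - 0 = -30919 + 0 = -30919$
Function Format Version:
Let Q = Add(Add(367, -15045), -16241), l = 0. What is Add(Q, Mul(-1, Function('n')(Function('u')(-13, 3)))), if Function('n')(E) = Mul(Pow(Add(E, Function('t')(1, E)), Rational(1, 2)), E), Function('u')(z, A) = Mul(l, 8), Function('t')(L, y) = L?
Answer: -30919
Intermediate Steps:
Function('u')(z, A) = 0 (Function('u')(z, A) = Mul(0, 8) = 0)
Function('n')(E) = Mul(E, Pow(Add(1, E), Rational(1, 2))) (Function('n')(E) = Mul(Pow(Add(E, 1), Rational(1, 2)), E) = Mul(Pow(Add(1, E), Rational(1, 2)), E) = Mul(E, Pow(Add(1, E), Rational(1, 2))))
Q = -30919 (Q = Add(-14678, -16241) = -30919)
Add(Q, Mul(-1, Function('n')(Function('u')(-13, 3)))) = Add(-30919, Mul(-1, Mul(0, Pow(Add(1, 0), Rational(1, 2))))) = Add(-30919, Mul(-1, Mul(0, Pow(1, Rational(1, 2))))) = Add(-30919, Mul(-1, Mul(0, 1))) = Add(-30919, Mul(-1, 0)) = Add(-30919, 0) = -30919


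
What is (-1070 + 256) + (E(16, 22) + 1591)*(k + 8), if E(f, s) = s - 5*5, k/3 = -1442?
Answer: -6857798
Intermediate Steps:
k = -4326 (k = 3*(-1442) = -4326)
E(f, s) = -25 + s (E(f, s) = s - 25 = -25 + s)
(-1070 + 256) + (E(16, 22) + 1591)*(k + 8) = (-1070 + 256) + ((-25 + 22) + 1591)*(-4326 + 8) = -814 + (-3 + 1591)*(-4318) = -814 + 1588*(-4318) = -814 - 6856984 = -6857798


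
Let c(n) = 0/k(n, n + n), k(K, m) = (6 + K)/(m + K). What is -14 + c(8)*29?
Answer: -14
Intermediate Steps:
k(K, m) = (6 + K)/(K + m)
c(n) = 0 (c(n) = 0/(((6 + n)/(n + (n + n)))) = 0/(((6 + n)/(n + 2*n))) = 0/(((6 + n)/((3*n)))) = 0/(((1/(3*n))*(6 + n))) = 0/(((6 + n)/(3*n))) = 0*(3*n/(6 + n)) = 0)
-14 + c(8)*29 = -14 + 0*29 = -14 + 0 = -14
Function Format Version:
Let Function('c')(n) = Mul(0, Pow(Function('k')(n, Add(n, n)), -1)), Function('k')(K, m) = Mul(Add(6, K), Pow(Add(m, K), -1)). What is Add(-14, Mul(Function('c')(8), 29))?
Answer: -14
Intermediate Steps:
Function('k')(K, m) = Mul(Pow(Add(K, m), -1), Add(6, K)) (Function('k')(K, m) = Mul(Add(6, K), Pow(Add(K, m), -1)) = Mul(Pow(Add(K, m), -1), Add(6, K)))
Function('c')(n) = 0 (Function('c')(n) = Mul(0, Pow(Mul(Pow(Add(n, Add(n, n)), -1), Add(6, n)), -1)) = Mul(0, Pow(Mul(Pow(Add(n, Mul(2, n)), -1), Add(6, n)), -1)) = Mul(0, Pow(Mul(Pow(Mul(3, n), -1), Add(6, n)), -1)) = Mul(0, Pow(Mul(Mul(Rational(1, 3), Pow(n, -1)), Add(6, n)), -1)) = Mul(0, Pow(Mul(Rational(1, 3), Pow(n, -1), Add(6, n)), -1)) = Mul(0, Mul(3, n, Pow(Add(6, n), -1))) = 0)
Add(-14, Mul(Function('c')(8), 29)) = Add(-14, Mul(0, 29)) = Add(-14, 0) = -14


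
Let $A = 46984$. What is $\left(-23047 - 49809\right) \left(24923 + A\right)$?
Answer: $-5238856392$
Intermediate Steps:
$\left(-23047 - 49809\right) \left(24923 + A\right) = \left(-23047 - 49809\right) \left(24923 + 46984\right) = \left(-72856\right) 71907 = -5238856392$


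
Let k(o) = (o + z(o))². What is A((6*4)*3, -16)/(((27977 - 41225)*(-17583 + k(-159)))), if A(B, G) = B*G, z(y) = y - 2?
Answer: 2/1950791 ≈ 1.0252e-6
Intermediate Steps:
z(y) = -2 + y
k(o) = (-2 + 2*o)² (k(o) = (o + (-2 + o))² = (-2 + 2*o)²)
A((6*4)*3, -16)/(((27977 - 41225)*(-17583 + k(-159)))) = (((6*4)*3)*(-16))/(((27977 - 41225)*(-17583 + 4*(-1 - 159)²))) = ((24*3)*(-16))/((-13248*(-17583 + 4*(-160)²))) = (72*(-16))/((-13248*(-17583 + 4*25600))) = -1152*(-1/(13248*(-17583 + 102400))) = -1152/((-13248*84817)) = -1152/(-1123655616) = -1152*(-1/1123655616) = 2/1950791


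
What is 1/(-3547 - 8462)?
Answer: -1/12009 ≈ -8.3271e-5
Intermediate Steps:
1/(-3547 - 8462) = 1/(-12009) = -1/12009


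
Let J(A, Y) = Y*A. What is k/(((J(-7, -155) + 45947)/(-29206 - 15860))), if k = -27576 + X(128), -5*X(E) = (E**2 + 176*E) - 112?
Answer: 199056522/5879 ≈ 33859.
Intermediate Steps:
J(A, Y) = A*Y
X(E) = 112/5 - 176*E/5 - E**2/5 (X(E) = -((E**2 + 176*E) - 112)/5 = -(-112 + E**2 + 176*E)/5 = 112/5 - 176*E/5 - E**2/5)
k = -35336 (k = -27576 + (112/5 - 176/5*128 - 1/5*128**2) = -27576 + (112/5 - 22528/5 - 1/5*16384) = -27576 + (112/5 - 22528/5 - 16384/5) = -27576 - 7760 = -35336)
k/(((J(-7, -155) + 45947)/(-29206 - 15860))) = -35336*(-29206 - 15860)/(-7*(-155) + 45947) = -35336*(-45066/(1085 + 45947)) = -35336/(47032*(-1/45066)) = -35336/(-23516/22533) = -35336*(-22533/23516) = 199056522/5879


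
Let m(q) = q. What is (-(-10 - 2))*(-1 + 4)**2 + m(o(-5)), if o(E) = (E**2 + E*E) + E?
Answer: 153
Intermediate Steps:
o(E) = E + 2*E**2 (o(E) = (E**2 + E**2) + E = 2*E**2 + E = E + 2*E**2)
(-(-10 - 2))*(-1 + 4)**2 + m(o(-5)) = (-(-10 - 2))*(-1 + 4)**2 - 5*(1 + 2*(-5)) = -1*(-12)*3**2 - 5*(1 - 10) = 12*9 - 5*(-9) = 108 + 45 = 153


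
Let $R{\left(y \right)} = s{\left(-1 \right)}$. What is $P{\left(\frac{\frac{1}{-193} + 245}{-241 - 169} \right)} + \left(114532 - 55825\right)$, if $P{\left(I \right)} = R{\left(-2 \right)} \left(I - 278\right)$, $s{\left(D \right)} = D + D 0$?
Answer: $\frac{2333765167}{39565} \approx 58986.0$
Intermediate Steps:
$s{\left(D \right)} = D$ ($s{\left(D \right)} = D + 0 = D$)
$R{\left(y \right)} = -1$
$P{\left(I \right)} = 278 - I$ ($P{\left(I \right)} = - (I - 278) = - (-278 + I) = 278 - I$)
$P{\left(\frac{\frac{1}{-193} + 245}{-241 - 169} \right)} + \left(114532 - 55825\right) = \left(278 - \frac{\frac{1}{-193} + 245}{-241 - 169}\right) + \left(114532 - 55825\right) = \left(278 - \frac{- \frac{1}{193} + 245}{-410}\right) + 58707 = \left(278 - \frac{47284}{193} \left(- \frac{1}{410}\right)\right) + 58707 = \left(278 - - \frac{23642}{39565}\right) + 58707 = \left(278 + \frac{23642}{39565}\right) + 58707 = \frac{11022712}{39565} + 58707 = \frac{2333765167}{39565}$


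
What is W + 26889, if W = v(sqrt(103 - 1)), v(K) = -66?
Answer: 26823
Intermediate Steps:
W = -66
W + 26889 = -66 + 26889 = 26823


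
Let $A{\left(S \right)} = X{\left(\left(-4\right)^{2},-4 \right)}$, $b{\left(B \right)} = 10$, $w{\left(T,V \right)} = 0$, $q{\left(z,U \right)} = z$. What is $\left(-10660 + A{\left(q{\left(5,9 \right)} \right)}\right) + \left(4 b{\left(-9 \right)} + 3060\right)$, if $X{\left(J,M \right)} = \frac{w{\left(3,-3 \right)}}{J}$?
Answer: $-7560$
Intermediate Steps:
$X{\left(J,M \right)} = 0$ ($X{\left(J,M \right)} = \frac{0}{J} = 0$)
$A{\left(S \right)} = 0$
$\left(-10660 + A{\left(q{\left(5,9 \right)} \right)}\right) + \left(4 b{\left(-9 \right)} + 3060\right) = \left(-10660 + 0\right) + \left(4 \cdot 10 + 3060\right) = -10660 + \left(40 + 3060\right) = -10660 + 3100 = -7560$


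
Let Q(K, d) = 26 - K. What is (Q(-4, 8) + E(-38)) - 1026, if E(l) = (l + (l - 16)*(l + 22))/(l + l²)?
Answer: -699775/703 ≈ -995.41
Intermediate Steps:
E(l) = (l + (-16 + l)*(22 + l))/(l + l²)
(Q(-4, 8) + E(-38)) - 1026 = ((26 - 1*(-4)) + (-352 + (-38)² + 7*(-38))/((-38)*(1 - 38))) - 1026 = ((26 + 4) - 1/38*(-352 + 1444 - 266)/(-37)) - 1026 = (30 - 1/38*(-1/37)*826) - 1026 = (30 + 413/703) - 1026 = 21503/703 - 1026 = -699775/703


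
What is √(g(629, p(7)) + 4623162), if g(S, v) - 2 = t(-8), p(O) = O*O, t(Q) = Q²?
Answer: 6*√128423 ≈ 2150.2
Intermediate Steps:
p(O) = O²
g(S, v) = 66 (g(S, v) = 2 + (-8)² = 2 + 64 = 66)
√(g(629, p(7)) + 4623162) = √(66 + 4623162) = √4623228 = 6*√128423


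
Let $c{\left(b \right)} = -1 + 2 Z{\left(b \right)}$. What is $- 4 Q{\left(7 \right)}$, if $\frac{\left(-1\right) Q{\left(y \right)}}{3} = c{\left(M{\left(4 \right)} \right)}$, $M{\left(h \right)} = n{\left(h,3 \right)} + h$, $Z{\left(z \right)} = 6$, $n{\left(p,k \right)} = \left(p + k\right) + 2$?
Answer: $132$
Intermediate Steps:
$n{\left(p,k \right)} = 2 + k + p$ ($n{\left(p,k \right)} = \left(k + p\right) + 2 = 2 + k + p$)
$M{\left(h \right)} = 5 + 2 h$ ($M{\left(h \right)} = \left(2 + 3 + h\right) + h = \left(5 + h\right) + h = 5 + 2 h$)
$c{\left(b \right)} = 11$ ($c{\left(b \right)} = -1 + 2 \cdot 6 = -1 + 12 = 11$)
$Q{\left(y \right)} = -33$ ($Q{\left(y \right)} = \left(-3\right) 11 = -33$)
$- 4 Q{\left(7 \right)} = \left(-4\right) \left(-33\right) = 132$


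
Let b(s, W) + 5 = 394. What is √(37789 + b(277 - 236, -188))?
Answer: 3*√4242 ≈ 195.39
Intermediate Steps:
b(s, W) = 389 (b(s, W) = -5 + 394 = 389)
√(37789 + b(277 - 236, -188)) = √(37789 + 389) = √38178 = 3*√4242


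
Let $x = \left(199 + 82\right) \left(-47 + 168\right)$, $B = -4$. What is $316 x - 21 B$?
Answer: $10744400$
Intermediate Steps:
$x = 34001$ ($x = 281 \cdot 121 = 34001$)
$316 x - 21 B = 316 \cdot 34001 - -84 = 10744316 + 84 = 10744400$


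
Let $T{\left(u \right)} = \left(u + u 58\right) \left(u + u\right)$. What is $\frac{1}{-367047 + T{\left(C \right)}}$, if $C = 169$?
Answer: $\frac{1}{3003151} \approx 3.3298 \cdot 10^{-7}$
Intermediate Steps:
$T{\left(u \right)} = 118 u^{2}$ ($T{\left(u \right)} = \left(u + 58 u\right) 2 u = 59 u 2 u = 118 u^{2}$)
$\frac{1}{-367047 + T{\left(C \right)}} = \frac{1}{-367047 + 118 \cdot 169^{2}} = \frac{1}{-367047 + 118 \cdot 28561} = \frac{1}{-367047 + 3370198} = \frac{1}{3003151}$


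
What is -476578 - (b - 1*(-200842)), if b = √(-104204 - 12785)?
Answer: -677420 - I*√116989 ≈ -6.7742e+5 - 342.04*I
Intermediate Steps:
b = I*√116989 (b = √(-116989) = I*√116989 ≈ 342.04*I)
-476578 - (b - 1*(-200842)) = -476578 - (I*√116989 - 1*(-200842)) = -476578 - (I*√116989 + 200842) = -476578 - (200842 + I*√116989) = -476578 + (-200842 - I*√116989) = -677420 - I*√116989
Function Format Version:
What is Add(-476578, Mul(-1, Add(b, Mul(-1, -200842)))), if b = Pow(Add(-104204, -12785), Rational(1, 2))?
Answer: Add(-677420, Mul(-1, I, Pow(116989, Rational(1, 2)))) ≈ Add(-6.7742e+5, Mul(-342.04, I))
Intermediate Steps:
b = Mul(I, Pow(116989, Rational(1, 2))) (b = Pow(-116989, Rational(1, 2)) = Mul(I, Pow(116989, Rational(1, 2))) ≈ Mul(342.04, I))
Add(-476578, Mul(-1, Add(b, Mul(-1, -200842)))) = Add(-476578, Mul(-1, Add(Mul(I, Pow(116989, Rational(1, 2))), Mul(-1, -200842)))) = Add(-476578, Mul(-1, Add(Mul(I, Pow(116989, Rational(1, 2))), 200842))) = Add(-476578, Mul(-1, Add(200842, Mul(I, Pow(116989, Rational(1, 2)))))) = Add(-476578, Add(-200842, Mul(-1, I, Pow(116989, Rational(1, 2))))) = Add(-677420, Mul(-1, I, Pow(116989, Rational(1, 2))))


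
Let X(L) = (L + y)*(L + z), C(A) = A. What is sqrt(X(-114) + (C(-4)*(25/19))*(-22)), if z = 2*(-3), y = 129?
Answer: 80*I*sqrt(95)/19 ≈ 41.039*I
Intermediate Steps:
z = -6
X(L) = (-6 + L)*(129 + L) (X(L) = (L + 129)*(L - 6) = (129 + L)*(-6 + L) = (-6 + L)*(129 + L))
sqrt(X(-114) + (C(-4)*(25/19))*(-22)) = sqrt((-774 + (-114)**2 + 123*(-114)) - 100/19*(-22)) = sqrt((-774 + 12996 - 14022) - 100/19*(-22)) = sqrt(-1800 - 4*25/19*(-22)) = sqrt(-1800 - 100/19*(-22)) = sqrt(-1800 + 2200/19) = sqrt(-32000/19) = 80*I*sqrt(95)/19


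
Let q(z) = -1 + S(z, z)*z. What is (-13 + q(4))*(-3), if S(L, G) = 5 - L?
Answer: 30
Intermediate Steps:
q(z) = -1 + z*(5 - z) (q(z) = -1 + (5 - z)*z = -1 + z*(5 - z))
(-13 + q(4))*(-3) = (-13 + (-1 - 1*4*(-5 + 4)))*(-3) = (-13 + (-1 - 1*4*(-1)))*(-3) = (-13 + (-1 + 4))*(-3) = (-13 + 3)*(-3) = -10*(-3) = 30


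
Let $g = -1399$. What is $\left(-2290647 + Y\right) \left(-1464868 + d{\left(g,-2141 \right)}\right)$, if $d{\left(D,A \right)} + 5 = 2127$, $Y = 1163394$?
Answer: $1648884816738$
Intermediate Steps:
$d{\left(D,A \right)} = 2122$ ($d{\left(D,A \right)} = -5 + 2127 = 2122$)
$\left(-2290647 + Y\right) \left(-1464868 + d{\left(g,-2141 \right)}\right) = \left(-2290647 + 1163394\right) \left(-1464868 + 2122\right) = \left(-1127253\right) \left(-1462746\right) = 1648884816738$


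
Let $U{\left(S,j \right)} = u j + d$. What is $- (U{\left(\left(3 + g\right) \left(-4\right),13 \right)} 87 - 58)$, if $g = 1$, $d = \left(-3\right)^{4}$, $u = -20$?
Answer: $15631$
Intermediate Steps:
$d = 81$
$U{\left(S,j \right)} = 81 - 20 j$ ($U{\left(S,j \right)} = - 20 j + 81 = 81 - 20 j$)
$- (U{\left(\left(3 + g\right) \left(-4\right),13 \right)} 87 - 58) = - (\left(81 - 260\right) 87 - 58) = - (\left(-179\right) 87 - 58) = - (-15573 - 58) = \left(-1\right) \left(-15631\right) = 15631$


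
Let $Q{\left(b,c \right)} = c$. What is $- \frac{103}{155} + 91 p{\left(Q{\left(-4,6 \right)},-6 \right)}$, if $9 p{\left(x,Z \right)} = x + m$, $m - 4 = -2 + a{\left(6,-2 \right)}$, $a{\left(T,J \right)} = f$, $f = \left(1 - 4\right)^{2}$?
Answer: $\frac{238858}{1395} \approx 171.22$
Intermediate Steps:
$f = 9$ ($f = \left(-3\right)^{2} = 9$)
$a{\left(T,J \right)} = 9$
$m = 11$ ($m = 4 + \left(-2 + 9\right) = 4 + 7 = 11$)
$p{\left(x,Z \right)} = \frac{11}{9} + \frac{x}{9}$ ($p{\left(x,Z \right)} = \frac{x + 11}{9} = \frac{11 + x}{9} = \frac{11}{9} + \frac{x}{9}$)
$- \frac{103}{155} + 91 p{\left(Q{\left(-4,6 \right)},-6 \right)} = - \frac{103}{155} + 91 \left(\frac{11}{9} + \frac{1}{9} \cdot 6\right) = \left(-103\right) \frac{1}{155} + 91 \left(\frac{11}{9} + \frac{2}{3}\right) = - \frac{103}{155} + 91 \cdot \frac{17}{9} = - \frac{103}{155} + \frac{1547}{9} = \frac{238858}{1395}$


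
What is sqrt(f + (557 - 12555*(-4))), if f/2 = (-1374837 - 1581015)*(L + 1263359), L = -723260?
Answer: I*sqrt(3192905367919) ≈ 1.7869e+6*I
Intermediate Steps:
f = -3192905418696 (f = 2*((-1374837 - 1581015)*(-723260 + 1263359)) = 2*(-2955852*540099) = 2*(-1596452709348) = -3192905418696)
sqrt(f + (557 - 12555*(-4))) = sqrt(-3192905418696 + (557 - 12555*(-4))) = sqrt(-3192905418696 + (557 - 405*(-124))) = sqrt(-3192905418696 + (557 + 50220)) = sqrt(-3192905418696 + 50777) = sqrt(-3192905367919) = I*sqrt(3192905367919)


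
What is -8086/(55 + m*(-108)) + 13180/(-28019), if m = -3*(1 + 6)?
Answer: -257178774/65088137 ≈ -3.9512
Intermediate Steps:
m = -21 (m = -3*7 = -21)
-8086/(55 + m*(-108)) + 13180/(-28019) = -8086/(55 - 21*(-108)) + 13180/(-28019) = -8086/(55 + 2268) + 13180*(-1/28019) = -8086/2323 - 13180/28019 = -257178774/65088137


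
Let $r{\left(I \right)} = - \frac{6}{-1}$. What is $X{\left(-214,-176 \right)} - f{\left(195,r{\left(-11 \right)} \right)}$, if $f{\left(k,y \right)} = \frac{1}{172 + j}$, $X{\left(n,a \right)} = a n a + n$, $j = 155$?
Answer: $- \frac{2167708507}{327} \approx -6.6291 \cdot 10^{6}$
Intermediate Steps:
$r{\left(I \right)} = 6$ ($r{\left(I \right)} = \left(-6\right) \left(-1\right) = 6$)
$X{\left(n,a \right)} = n + n a^{2}$ ($X{\left(n,a \right)} = n a^{2} + n = n + n a^{2}$)
$f{\left(k,y \right)} = \frac{1}{327}$ ($f{\left(k,y \right)} = \frac{1}{172 + 155} = \frac{1}{327}$)
$X{\left(-214,-176 \right)} - f{\left(195,r{\left(-11 \right)} \right)} = - 214 \left(1 + \left(-176\right)^{2}\right) - \frac{1}{327} = - 214 \left(1 + 30976\right) - \frac{1}{327} = \left(-214\right) 30977 - \frac{1}{327} = -6629078 - \frac{1}{327} = - \frac{2167708507}{327}$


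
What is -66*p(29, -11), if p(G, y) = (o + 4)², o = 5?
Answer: -5346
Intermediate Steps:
p(G, y) = 81 (p(G, y) = (5 + 4)² = 9² = 81)
-66*p(29, -11) = -66*81 = -5346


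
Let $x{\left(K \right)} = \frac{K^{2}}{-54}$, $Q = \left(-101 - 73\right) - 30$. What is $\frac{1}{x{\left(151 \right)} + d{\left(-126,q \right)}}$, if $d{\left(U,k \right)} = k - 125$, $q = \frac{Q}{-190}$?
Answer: $- \frac{5130}{2801837} \approx -0.0018309$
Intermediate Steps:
$Q = -204$ ($Q = -174 - 30 = -204$)
$q = \frac{102}{95}$ ($q = - \frac{204}{-190} = \left(-204\right) \left(- \frac{1}{190}\right) = \frac{102}{95} \approx 1.0737$)
$d{\left(U,k \right)} = -125 + k$
$x{\left(K \right)} = - \frac{K^{2}}{54}$ ($x{\left(K \right)} = K^{2} \left(- \frac{1}{54}\right) = - \frac{K^{2}}{54}$)
$\frac{1}{x{\left(151 \right)} + d{\left(-126,q \right)}} = \frac{1}{- \frac{151^{2}}{54} + \left(-125 + \frac{102}{95}\right)} = \frac{1}{\left(- \frac{1}{54}\right) 22801 - \frac{11773}{95}} = \frac{1}{- \frac{22801}{54} - \frac{11773}{95}} = \frac{1}{- \frac{2801837}{5130}} = - \frac{5130}{2801837}$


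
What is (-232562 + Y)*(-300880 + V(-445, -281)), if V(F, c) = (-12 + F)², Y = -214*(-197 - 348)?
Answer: 10669337892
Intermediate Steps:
Y = 116630 (Y = -214*(-545) = 116630)
(-232562 + Y)*(-300880 + V(-445, -281)) = (-232562 + 116630)*(-300880 + (-12 - 445)²) = -115932*(-300880 + (-457)²) = -115932*(-300880 + 208849) = -115932*(-92031) = 10669337892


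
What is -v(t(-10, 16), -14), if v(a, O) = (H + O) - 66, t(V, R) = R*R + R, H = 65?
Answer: 15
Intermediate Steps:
t(V, R) = R + R**2 (t(V, R) = R**2 + R = R + R**2)
v(a, O) = -1 + O (v(a, O) = (65 + O) - 66 = -1 + O)
-v(t(-10, 16), -14) = -(-1 - 14) = -1*(-15) = 15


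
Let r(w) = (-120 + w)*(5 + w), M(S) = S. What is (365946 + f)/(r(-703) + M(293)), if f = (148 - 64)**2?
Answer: 373002/574747 ≈ 0.64898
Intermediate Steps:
f = 7056 (f = 84**2 = 7056)
(365946 + f)/(r(-703) + M(293)) = (365946 + 7056)/((-600 + (-703)**2 - 115*(-703)) + 293) = 373002/((-600 + 494209 + 80845) + 293) = 373002/(574454 + 293) = 373002/574747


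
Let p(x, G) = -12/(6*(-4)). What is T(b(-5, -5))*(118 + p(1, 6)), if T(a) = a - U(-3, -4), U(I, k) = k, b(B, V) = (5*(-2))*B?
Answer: 6399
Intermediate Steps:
b(B, V) = -10*B
p(x, G) = ½ (p(x, G) = -12/(-24) = -12*(-1/24) = ½)
T(a) = 4 + a (T(a) = a - 1*(-4) = a + 4 = 4 + a)
T(b(-5, -5))*(118 + p(1, 6)) = (4 - 10*(-5))*(118 + ½) = (4 + 50)*(237/2) = 54*(237/2) = 6399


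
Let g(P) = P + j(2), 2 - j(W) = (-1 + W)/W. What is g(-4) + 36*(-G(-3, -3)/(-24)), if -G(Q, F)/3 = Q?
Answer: 11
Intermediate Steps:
j(W) = 2 - (-1 + W)/W
G(Q, F) = -3*Q
g(P) = 3/2 + P (g(P) = P + (1 + 2)/2 = P + (½)*3 = P + 3/2 = 3/2 + P)
g(-4) + 36*(-G(-3, -3)/(-24)) = (3/2 - 4) + 36*(-(-3*(-3))/(-24)) = -5/2 + 36*(-9*(-1)/24) = -5/2 + 36*(-1*(-3/8)) = -5/2 + 36*(3/8) = -5/2 + 27/2 = 11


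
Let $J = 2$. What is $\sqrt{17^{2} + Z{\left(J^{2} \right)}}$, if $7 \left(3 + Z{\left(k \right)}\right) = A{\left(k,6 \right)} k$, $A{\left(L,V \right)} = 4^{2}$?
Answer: $\frac{\sqrt{14462}}{7} \approx 17.18$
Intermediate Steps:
$A{\left(L,V \right)} = 16$
$Z{\left(k \right)} = -3 + \frac{16 k}{7}$
$\sqrt{17^{2} + Z{\left(J^{2} \right)}} = \sqrt{17^{2} - \left(3 - \frac{16 \cdot 2^{2}}{7}\right)} = \sqrt{289 + \left(-3 + \frac{16}{7} \cdot 4\right)} = \sqrt{289 + \left(-3 + \frac{64}{7}\right)} = \sqrt{289 + \frac{43}{7}} = \sqrt{\frac{2066}{7}} = \frac{\sqrt{14462}}{7}$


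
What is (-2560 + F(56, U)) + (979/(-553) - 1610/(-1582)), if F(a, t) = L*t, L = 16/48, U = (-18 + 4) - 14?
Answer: -481806308/187467 ≈ -2570.1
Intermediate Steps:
U = -28 (U = -14 - 14 = -28)
L = 1/3 (L = 16*(1/48) = 1/3 ≈ 0.33333)
F(a, t) = t/3
(-2560 + F(56, U)) + (979/(-553) - 1610/(-1582)) = (-2560 + (1/3)*(-28)) + (979/(-553) - 1610/(-1582)) = (-2560 - 28/3) + (979*(-1/553) - 1610*(-1/1582)) = -7708/3 + (-979/553 + 115/113) = -7708/3 - 47032/62489 = -481806308/187467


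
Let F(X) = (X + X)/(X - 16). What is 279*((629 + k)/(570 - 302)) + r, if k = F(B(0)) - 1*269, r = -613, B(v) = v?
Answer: -15961/67 ≈ -238.22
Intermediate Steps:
F(X) = 2*X/(-16 + X) (F(X) = (2*X)/(-16 + X) = 2*X/(-16 + X))
k = -269 (k = 2*0/(-16 + 0) - 1*269 = 2*0/(-16) - 269 = 2*0*(-1/16) - 269 = 0 - 269 = -269)
279*((629 + k)/(570 - 302)) + r = 279*((629 - 269)/(570 - 302)) - 613 = 279*(360/268) - 613 = 279*(360*(1/268)) - 613 = 279*(90/67) - 613 = 25110/67 - 613 = -15961/67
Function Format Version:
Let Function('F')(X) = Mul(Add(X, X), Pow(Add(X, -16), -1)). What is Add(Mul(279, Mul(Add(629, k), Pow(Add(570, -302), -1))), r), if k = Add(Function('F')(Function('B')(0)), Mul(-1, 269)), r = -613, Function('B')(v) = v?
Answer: Rational(-15961, 67) ≈ -238.22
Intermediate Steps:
Function('F')(X) = Mul(2, X, Pow(Add(-16, X), -1)) (Function('F')(X) = Mul(Mul(2, X), Pow(Add(-16, X), -1)) = Mul(2, X, Pow(Add(-16, X), -1)))
k = -269 (k = Add(Mul(2, 0, Pow(Add(-16, 0), -1)), Mul(-1, 269)) = Add(Mul(2, 0, Pow(-16, -1)), -269) = Add(Mul(2, 0, Rational(-1, 16)), -269) = Add(0, -269) = -269)
Add(Mul(279, Mul(Add(629, k), Pow(Add(570, -302), -1))), r) = Add(Mul(279, Mul(Add(629, -269), Pow(Add(570, -302), -1))), -613) = Add(Mul(279, Mul(360, Pow(268, -1))), -613) = Add(Mul(279, Mul(360, Rational(1, 268))), -613) = Add(Mul(279, Rational(90, 67)), -613) = Add(Rational(25110, 67), -613) = Rational(-15961, 67)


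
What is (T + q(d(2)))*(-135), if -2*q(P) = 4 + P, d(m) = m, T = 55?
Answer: -7020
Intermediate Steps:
q(P) = -2 - P/2 (q(P) = -(4 + P)/2 = -2 - P/2)
(T + q(d(2)))*(-135) = (55 + (-2 - ½*2))*(-135) = (55 + (-2 - 1))*(-135) = (55 - 3)*(-135) = 52*(-135) = -7020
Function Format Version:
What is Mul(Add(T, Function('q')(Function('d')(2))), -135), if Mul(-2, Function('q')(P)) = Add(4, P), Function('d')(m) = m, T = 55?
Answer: -7020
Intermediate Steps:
Function('q')(P) = Add(-2, Mul(Rational(-1, 2), P)) (Function('q')(P) = Mul(Rational(-1, 2), Add(4, P)) = Add(-2, Mul(Rational(-1, 2), P)))
Mul(Add(T, Function('q')(Function('d')(2))), -135) = Mul(Add(55, Add(-2, Mul(Rational(-1, 2), 2))), -135) = Mul(Add(55, Add(-2, -1)), -135) = Mul(Add(55, -3), -135) = Mul(52, -135) = -7020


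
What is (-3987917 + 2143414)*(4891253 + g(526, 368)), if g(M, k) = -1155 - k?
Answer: -9019121654190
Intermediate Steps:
(-3987917 + 2143414)*(4891253 + g(526, 368)) = (-3987917 + 2143414)*(4891253 + (-1155 - 1*368)) = -1844503*(4891253 + (-1155 - 368)) = -1844503*(4891253 - 1523) = -1844503*4889730 = -9019121654190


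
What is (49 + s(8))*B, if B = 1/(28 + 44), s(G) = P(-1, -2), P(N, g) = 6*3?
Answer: 67/72 ≈ 0.93056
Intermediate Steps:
P(N, g) = 18
s(G) = 18
B = 1/72 ≈ 0.013889
(49 + s(8))*B = (49 + 18)*(1/72) = 67*(1/72) = 67/72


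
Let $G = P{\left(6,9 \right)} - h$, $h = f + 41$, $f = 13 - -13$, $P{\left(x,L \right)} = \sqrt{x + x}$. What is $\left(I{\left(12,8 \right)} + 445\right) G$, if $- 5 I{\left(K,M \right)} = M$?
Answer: $- \frac{148539}{5} + \frac{4434 \sqrt{3}}{5} \approx -28172.0$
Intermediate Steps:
$P{\left(x,L \right)} = \sqrt{2} \sqrt{x}$ ($P{\left(x,L \right)} = \sqrt{2 x} = \sqrt{2} \sqrt{x}$)
$I{\left(K,M \right)} = - \frac{M}{5}$
$f = 26$ ($f = 13 + 13 = 26$)
$h = 67$ ($h = 26 + 41 = 67$)
$G = -67 + 2 \sqrt{3}$ ($G = \sqrt{2} \sqrt{6} - 67 = 2 \sqrt{3} - 67 = -67 + 2 \sqrt{3} \approx -63.536$)
$\left(I{\left(12,8 \right)} + 445\right) G = \left(\left(- \frac{1}{5}\right) 8 + 445\right) \left(-67 + 2 \sqrt{3}\right) = \left(- \frac{8}{5} + 445\right) \left(-67 + 2 \sqrt{3}\right) = \frac{2217 \left(-67 + 2 \sqrt{3}\right)}{5} = - \frac{148539}{5} + \frac{4434 \sqrt{3}}{5}$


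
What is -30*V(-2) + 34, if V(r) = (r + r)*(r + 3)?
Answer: 154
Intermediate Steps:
V(r) = 2*r*(3 + r) (V(r) = (2*r)*(3 + r) = 2*r*(3 + r))
-30*V(-2) + 34 = -60*(-2)*(3 - 2) + 34 = -60*(-2) + 34 = -30*(-4) + 34 = 120 + 34 = 154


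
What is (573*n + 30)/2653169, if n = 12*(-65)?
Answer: -446910/2653169 ≈ -0.16844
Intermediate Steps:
n = -780
(573*n + 30)/2653169 = (573*(-780) + 30)/2653169 = (-446940 + 30)*(1/2653169) = -446910*1/2653169 = -446910/2653169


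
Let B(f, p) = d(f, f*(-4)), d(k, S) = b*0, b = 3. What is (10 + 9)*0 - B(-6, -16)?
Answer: 0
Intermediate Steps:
d(k, S) = 0 (d(k, S) = 3*0 = 0)
B(f, p) = 0
(10 + 9)*0 - B(-6, -16) = (10 + 9)*0 - 1*0 = 19*0 + 0 = 0 + 0 = 0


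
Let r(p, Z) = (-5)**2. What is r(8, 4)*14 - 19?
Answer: 331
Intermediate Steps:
r(p, Z) = 25
r(8, 4)*14 - 19 = 25*14 - 19 = 350 - 19 = 331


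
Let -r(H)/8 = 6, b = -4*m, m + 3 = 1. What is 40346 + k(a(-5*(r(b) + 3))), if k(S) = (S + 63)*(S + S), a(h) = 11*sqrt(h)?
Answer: 115586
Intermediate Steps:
m = -2 (m = -3 + 1 = -2)
b = 8 (b = -4*(-2) = 8)
r(H) = -48 (r(H) = -8*6 = -48)
k(S) = 2*S*(63 + S) (k(S) = (63 + S)*(2*S) = 2*S*(63 + S))
40346 + k(a(-5*(r(b) + 3))) = 40346 + 2*(11*sqrt(-5*(-48 + 3)))*(63 + 11*sqrt(-5*(-48 + 3))) = 40346 + 2*(11*sqrt(-5*(-45)))*(63 + 11*sqrt(-5*(-45))) = 40346 + 2*(11*sqrt(225))*(63 + 11*sqrt(225)) = 40346 + 2*(11*15)*(63 + 11*15) = 40346 + 2*165*(63 + 165) = 40346 + 2*165*228 = 40346 + 75240 = 115586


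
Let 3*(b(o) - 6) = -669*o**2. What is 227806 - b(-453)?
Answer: 45989407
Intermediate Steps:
b(o) = 6 - 223*o**2 (b(o) = 6 + (-669*o**2)/3 = 6 - 223*o**2)
227806 - b(-453) = 227806 - (6 - 223*(-453)**2) = 227806 - (6 - 223*205209) = 227806 - (6 - 45761607) = 227806 - 1*(-45761601) = 227806 + 45761601 = 45989407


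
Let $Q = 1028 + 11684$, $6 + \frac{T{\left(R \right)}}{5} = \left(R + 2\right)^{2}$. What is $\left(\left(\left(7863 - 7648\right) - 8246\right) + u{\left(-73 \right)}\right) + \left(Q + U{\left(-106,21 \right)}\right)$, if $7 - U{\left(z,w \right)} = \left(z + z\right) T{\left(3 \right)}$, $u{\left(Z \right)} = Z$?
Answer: $24755$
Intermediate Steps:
$T{\left(R \right)} = -30 + 5 \left(2 + R\right)^{2}$ ($T{\left(R \right)} = -30 + 5 \left(R + 2\right)^{2} = -30 + 5 \left(2 + R\right)^{2}$)
$Q = 12712$
$U{\left(z,w \right)} = 7 - 190 z$ ($U{\left(z,w \right)} = 7 - \left(z + z\right) \left(-30 + 5 \left(2 + 3\right)^{2}\right) = 7 - 2 z \left(-30 + 5 \cdot 5^{2}\right) = 7 - 2 z \left(-30 + 5 \cdot 25\right) = 7 - 2 z \left(-30 + 125\right) = 7 - 2 z 95 = 7 - 190 z$)
$\left(\left(\left(7863 - 7648\right) - 8246\right) + u{\left(-73 \right)}\right) + \left(Q + U{\left(-106,21 \right)}\right) = \left(\left(\left(7863 - 7648\right) - 8246\right) - 73\right) + \left(12712 + \left(7 - -20140\right)\right) = \left(\left(215 - 8246\right) - 73\right) + \left(12712 + \left(7 + 20140\right)\right) = \left(-8031 - 73\right) + \left(12712 + 20147\right) = -8104 + 32859 = 24755$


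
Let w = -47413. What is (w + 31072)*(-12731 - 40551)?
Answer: 870681162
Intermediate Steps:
(w + 31072)*(-12731 - 40551) = (-47413 + 31072)*(-12731 - 40551) = -16341*(-53282) = 870681162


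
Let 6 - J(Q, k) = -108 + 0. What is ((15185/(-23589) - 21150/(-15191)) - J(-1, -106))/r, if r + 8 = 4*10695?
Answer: -40582584871/15326939823228 ≈ -0.0026478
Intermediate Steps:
J(Q, k) = 114 (J(Q, k) = 6 - (-108 + 0) = 6 - 1*(-108) = 6 + 108 = 114)
r = 42772 (r = -8 + 4*10695 = -8 + 42780 = 42772)
((15185/(-23589) - 21150/(-15191)) - J(-1, -106))/r = ((15185/(-23589) - 21150/(-15191)) - 1*114)/42772 = ((15185*(-1/23589) - 21150*(-1/15191)) - 114)*(1/42772) = ((-15185/23589 + 21150/15191) - 114)*(1/42772) = (268232015/358340499 - 114)*(1/42772) = -40582584871/358340499*1/42772 = -40582584871/15326939823228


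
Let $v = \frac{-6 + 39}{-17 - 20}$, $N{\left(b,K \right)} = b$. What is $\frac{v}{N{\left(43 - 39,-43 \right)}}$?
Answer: $- \frac{33}{148} \approx -0.22297$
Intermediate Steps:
$v = - \frac{33}{37}$ ($v = \frac{1}{-37} \cdot 33 = \left(- \frac{1}{37}\right) 33 = - \frac{33}{37} \approx -0.89189$)
$\frac{v}{N{\left(43 - 39,-43 \right)}} = - \frac{33}{37 \left(43 - 39\right)} = - \frac{33}{37 \cdot 4} = \left(- \frac{33}{37}\right) \frac{1}{4} = - \frac{33}{148}$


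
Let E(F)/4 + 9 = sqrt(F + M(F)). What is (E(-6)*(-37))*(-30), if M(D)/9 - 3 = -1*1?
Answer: -39960 + 8880*sqrt(3) ≈ -24579.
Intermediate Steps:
M(D) = 18 (M(D) = 27 + 9*(-1*1) = 27 + 9*(-1) = 27 - 9 = 18)
E(F) = -36 + 4*sqrt(18 + F) (E(F) = -36 + 4*sqrt(F + 18) = -36 + 4*sqrt(18 + F))
(E(-6)*(-37))*(-30) = ((-36 + 4*sqrt(18 - 6))*(-37))*(-30) = ((-36 + 4*sqrt(12))*(-37))*(-30) = ((-36 + 4*(2*sqrt(3)))*(-37))*(-30) = ((-36 + 8*sqrt(3))*(-37))*(-30) = (1332 - 296*sqrt(3))*(-30) = -39960 + 8880*sqrt(3)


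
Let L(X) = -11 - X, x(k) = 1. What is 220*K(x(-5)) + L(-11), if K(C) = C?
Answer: 220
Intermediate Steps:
220*K(x(-5)) + L(-11) = 220*1 + (-11 - 1*(-11)) = 220 + (-11 + 11) = 220 + 0 = 220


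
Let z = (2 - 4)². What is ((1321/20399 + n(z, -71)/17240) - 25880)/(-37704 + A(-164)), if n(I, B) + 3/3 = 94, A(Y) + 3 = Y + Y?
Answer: 9101421637653/13376101636600 ≈ 0.68042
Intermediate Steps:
A(Y) = -3 + 2*Y (A(Y) = -3 + (Y + Y) = -3 + 2*Y)
z = 4 (z = (-2)² = 4)
n(I, B) = 93 (n(I, B) = -1 + 94 = 93)
((1321/20399 + n(z, -71)/17240) - 25880)/(-37704 + A(-164)) = ((1321/20399 + 93/17240) - 25880)/(-37704 + (-3 + 2*(-164))) = ((1321*(1/20399) + 93*(1/17240)) - 25880)/(-37704 + (-3 - 328)) = ((1321/20399 + 93/17240) - 25880)/(-37704 - 331) = (24671147/351678760 - 25880)/(-38035) = -9101421637653/351678760*(-1/38035) = 9101421637653/13376101636600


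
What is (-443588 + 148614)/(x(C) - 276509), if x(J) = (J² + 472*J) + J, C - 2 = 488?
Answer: -294974/195361 ≈ -1.5099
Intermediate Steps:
C = 490 (C = 2 + 488 = 490)
x(J) = J² + 473*J
(-443588 + 148614)/(x(C) - 276509) = (-443588 + 148614)/(490*(473 + 490) - 276509) = -294974/(490*963 - 276509) = -294974/(471870 - 276509) = -294974/195361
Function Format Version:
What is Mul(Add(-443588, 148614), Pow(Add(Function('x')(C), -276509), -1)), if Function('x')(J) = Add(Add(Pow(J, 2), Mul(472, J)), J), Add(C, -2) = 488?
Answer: Rational(-294974, 195361) ≈ -1.5099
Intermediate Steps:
C = 490 (C = Add(2, 488) = 490)
Function('x')(J) = Add(Pow(J, 2), Mul(473, J))
Mul(Add(-443588, 148614), Pow(Add(Function('x')(C), -276509), -1)) = Mul(Add(-443588, 148614), Pow(Add(Mul(490, Add(473, 490)), -276509), -1)) = Mul(-294974, Pow(Add(Mul(490, 963), -276509), -1)) = Mul(-294974, Pow(Add(471870, -276509), -1)) = Mul(-294974, Pow(195361, -1)) = Mul(-294974, Rational(1, 195361)) = Rational(-294974, 195361)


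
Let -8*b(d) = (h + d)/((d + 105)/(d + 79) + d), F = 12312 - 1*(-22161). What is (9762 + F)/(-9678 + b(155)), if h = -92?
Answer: -165733800/36260429 ≈ -4.5706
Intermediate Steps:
F = 34473 (F = 12312 + 22161 = 34473)
b(d) = -(-92 + d)/(8*(d + (105 + d)/(79 + d))) (b(d) = -(-92 + d)/(8*((d + 105)/(d + 79) + d)) = -(-92 + d)/(8*((105 + d)/(79 + d) + d)) = -(-92 + d)/(8*(d + (105 + d)/(79 + d))))
(9762 + F)/(-9678 + b(155)) = (9762 + 34473)/(-9678 + (7268 - 1*155**2 + 13*155)/(8*(105 + 155**2 + 80*155))) = 44235/(-9678 + (7268 - 1*24025 + 2015)/(8*(105 + 24025 + 12400))) = 44235/(-9678 + (1/8)*(7268 - 24025 + 2015)/36530) = 44235/(-9678 + (1/8)*(1/36530)*(-14742)) = 44235/(-9678 - 567/11240) = 44235/(-108781287/11240) = 44235*(-11240/108781287) = -165733800/36260429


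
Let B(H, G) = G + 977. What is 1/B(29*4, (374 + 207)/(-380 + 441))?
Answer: 61/60178 ≈ 0.0010137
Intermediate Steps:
B(H, G) = 977 + G
1/B(29*4, (374 + 207)/(-380 + 441)) = 1/(977 + (374 + 207)/(-380 + 441)) = 1/(977 + 581/61) = 1/(60178/61) = 61/60178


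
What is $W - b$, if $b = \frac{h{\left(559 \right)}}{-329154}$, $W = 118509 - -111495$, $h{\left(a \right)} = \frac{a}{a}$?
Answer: $\frac{75706736617}{329154} \approx 2.3 \cdot 10^{5}$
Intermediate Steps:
$h{\left(a \right)} = 1$
$W = 230004$ ($W = 118509 + 111495 = 230004$)
$b = - \frac{1}{329154}$ ($b = 1 \frac{1}{-329154} = 1 \left(- \frac{1}{329154}\right) = - \frac{1}{329154} \approx -3.0381 \cdot 10^{-6}$)
$W - b = 230004 - - \frac{1}{329154} = 230004 + \frac{1}{329154} = \frac{75706736617}{329154}$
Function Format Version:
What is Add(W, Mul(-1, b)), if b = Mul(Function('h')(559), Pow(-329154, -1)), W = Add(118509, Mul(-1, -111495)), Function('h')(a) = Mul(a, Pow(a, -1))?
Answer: Rational(75706736617, 329154) ≈ 2.3000e+5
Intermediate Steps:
Function('h')(a) = 1
W = 230004 (W = Add(118509, 111495) = 230004)
b = Rational(-1, 329154) (b = Mul(1, Pow(-329154, -1)) = Mul(1, Rational(-1, 329154)) = Rational(-1, 329154) ≈ -3.0381e-6)
Add(W, Mul(-1, b)) = Add(230004, Mul(-1, Rational(-1, 329154))) = Add(230004, Rational(1, 329154)) = Rational(75706736617, 329154)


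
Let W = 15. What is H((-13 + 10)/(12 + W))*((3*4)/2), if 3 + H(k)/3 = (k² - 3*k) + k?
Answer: -448/9 ≈ -49.778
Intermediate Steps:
H(k) = -9 - 6*k + 3*k² (H(k) = -9 + 3*((k² - 3*k) + k) = -9 + 3*(k² - 2*k) = -9 + (-6*k + 3*k²) = -9 - 6*k + 3*k²)
H((-13 + 10)/(12 + W))*((3*4)/2) = (-9 - 6*(-13 + 10)/(12 + 15) + 3*((-13 + 10)/(12 + 15))²)*((3*4)/2) = (-9 - (-18)/27 + 3*(-3/27)²)*(12*(½)) = (-9 - (-18)/27 + 3*(-3*1/27)²)*6 = (-9 - 6*(-⅑) + 3*(-⅑)²)*6 = (-9 + ⅔ + 3*(1/81))*6 = (-9 + ⅔ + 1/27)*6 = -224/27*6 = -448/9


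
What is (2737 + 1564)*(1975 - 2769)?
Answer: -3414994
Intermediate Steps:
(2737 + 1564)*(1975 - 2769) = 4301*(-794) = -3414994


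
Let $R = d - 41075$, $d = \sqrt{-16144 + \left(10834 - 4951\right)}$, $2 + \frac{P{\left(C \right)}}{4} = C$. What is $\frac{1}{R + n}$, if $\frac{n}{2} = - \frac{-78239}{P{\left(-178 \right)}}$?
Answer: $- \frac{5351486040}{220976660352721} - \frac{129600 i \sqrt{10261}}{220976660352721} \approx -2.4217 \cdot 10^{-5} - 5.9409 \cdot 10^{-8} i$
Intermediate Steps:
$P{\left(C \right)} = -8 + 4 C$
$d = i \sqrt{10261}$ ($d = \sqrt{-16144 + 5883} = \sqrt{-10261} = i \sqrt{10261} \approx 101.3 i$)
$R = -41075 + i \sqrt{10261}$ ($R = i \sqrt{10261} - 41075 = -41075 + i \sqrt{10261} \approx -41075.0 + 101.3 i$)
$n = - \frac{78239}{360}$ ($n = 2 \left(- \frac{-78239}{-8 + 4 \left(-178\right)}\right) = 2 \left(- \frac{-78239}{-8 - 712}\right) = 2 \left(- \frac{-78239}{-720}\right) = 2 \left(- \frac{\left(-78239\right) \left(-1\right)}{720}\right) = 2 \left(\left(-1\right) \frac{78239}{720}\right) = 2 \left(- \frac{78239}{720}\right) = - \frac{78239}{360} \approx -217.33$)
$\frac{1}{R + n} = \frac{1}{\left(-41075 + i \sqrt{10261}\right) - \frac{78239}{360}} = \frac{1}{- \frac{14865239}{360} + i \sqrt{10261}}$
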